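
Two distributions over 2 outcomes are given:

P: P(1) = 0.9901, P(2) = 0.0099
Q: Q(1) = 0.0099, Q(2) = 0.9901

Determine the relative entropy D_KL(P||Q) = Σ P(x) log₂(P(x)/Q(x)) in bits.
6.5125 bits

D_KL(P||Q) = Σ P(x) log₂(P(x)/Q(x))

Computing term by term:
  P(1)·log₂(P(1)/Q(1)) = 0.9901·log₂(0.9901/0.0099) = 6.57823
  P(2)·log₂(P(2)/Q(2)) = 0.0099·log₂(0.0099/0.9901) = -0.06578

D_KL(P||Q) = 6.57823 - 0.06578 = 6.51245 ≈ 6.5125 bits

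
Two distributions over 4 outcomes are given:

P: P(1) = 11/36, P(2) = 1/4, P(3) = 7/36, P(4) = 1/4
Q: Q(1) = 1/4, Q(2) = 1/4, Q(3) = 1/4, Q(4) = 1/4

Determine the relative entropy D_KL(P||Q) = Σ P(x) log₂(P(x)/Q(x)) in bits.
0.0180 bits

D_KL(P||Q) = Σ P(x) log₂(P(x)/Q(x))

Computing term by term:
  P(1)·log₂(P(1)/Q(1)) = (11/36)·log₂((11/36)/(1/4)) = 0.08846
  P(2)·log₂(P(2)/Q(2)) = (1/4)·log₂((1/4)/(1/4)) = 0.00000
  P(3)·log₂(P(3)/Q(3)) = (7/36)·log₂((7/36)/(1/4)) = -0.07050
  P(4)·log₂(P(4)/Q(4)) = (1/4)·log₂((1/4)/(1/4)) = 0.00000

D_KL(P||Q) = 0.08846 + 0.00000 - 0.07050 + 0.00000 = 0.01796 ≈ 0.0180 bits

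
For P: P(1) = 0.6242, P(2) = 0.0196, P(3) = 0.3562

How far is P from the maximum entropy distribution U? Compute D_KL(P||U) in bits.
0.5189 bits

U(i) = 1/3 for all i

D_KL(P||U) = Σ P(x) log₂(P(x) / (1/3))
           = Σ P(x) log₂(P(x)) + log₂(3)
           = log₂(3) - H(P)

H(P) = -Σ P(x) log₂(P(x)):
  -P(1)·log₂(P(1)) = -(0.6242)·log₂(0.6242) = 0.42441
  -P(2)·log₂(P(2)) = -(0.0196)·log₂(0.0196) = 0.11119
  -P(3)·log₂(P(3)) = -(0.3562)·log₂(0.3562) = 0.53047
H(P) = 0.42441 + 0.11119 + 0.53047 = 1.06607 bits

log₂(3) = 1.58496 bits

D_KL(P||U) = 1.58496 - 1.06607 = 0.51889 ≈ 0.5189 bits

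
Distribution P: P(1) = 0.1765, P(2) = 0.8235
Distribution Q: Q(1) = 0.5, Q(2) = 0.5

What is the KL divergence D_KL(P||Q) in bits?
0.3276 bits

D_KL(P||Q) = Σ P(x) log₂(P(x)/Q(x))

Computing term by term:
  P(1)·log₂(P(1)/Q(1)) = 0.1765·log₂(0.1765/0.5) = -0.26515
  P(2)·log₂(P(2)/Q(2)) = 0.8235·log₂(0.8235/0.5) = 0.59279

D_KL(P||Q) = -0.26515 + 0.59279 = 0.32764 ≈ 0.3276 bits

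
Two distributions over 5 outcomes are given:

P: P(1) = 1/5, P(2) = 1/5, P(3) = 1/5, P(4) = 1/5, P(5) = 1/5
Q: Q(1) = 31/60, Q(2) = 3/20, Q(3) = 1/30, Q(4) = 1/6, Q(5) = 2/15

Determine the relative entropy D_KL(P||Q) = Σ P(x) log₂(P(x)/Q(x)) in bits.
0.4958 bits

D_KL(P||Q) = Σ P(x) log₂(P(x)/Q(x))

Computing term by term:
  P(1)·log₂(P(1)/Q(1)) = (1/5)·log₂((1/5)/(31/60)) = -0.27385
  P(2)·log₂(P(2)/Q(2)) = (1/5)·log₂((1/5)/(3/20)) = 0.08301
  P(3)·log₂(P(3)/Q(3)) = (1/5)·log₂((1/5)/(1/30)) = 0.51699
  P(4)·log₂(P(4)/Q(4)) = (1/5)·log₂((1/5)/(1/6)) = 0.05261
  P(5)·log₂(P(5)/Q(5)) = (1/5)·log₂((1/5)/(2/15)) = 0.11699

D_KL(P||Q) = -0.27385 + 0.08301 + 0.51699 + 0.05261 + 0.11699 = 0.49575 ≈ 0.4958 bits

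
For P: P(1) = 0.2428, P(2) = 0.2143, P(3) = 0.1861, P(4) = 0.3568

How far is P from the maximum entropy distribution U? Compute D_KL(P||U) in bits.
0.0460 bits

U(i) = 1/4 for all i

D_KL(P||U) = Σ P(x) log₂(P(x) / (1/4))
           = Σ P(x) log₂(P(x)) + log₂(4)
           = log₂(4) - H(P)

H(P) = -Σ P(x) log₂(P(x)):
  -P(1)·log₂(P(1)) = -(0.2428)·log₂(0.2428) = 0.49584
  -P(2)·log₂(P(2)) = -(0.2143)·log₂(0.2143) = 0.47624
  -P(3)·log₂(P(3)) = -(0.1861)·log₂(0.1861) = 0.45145
  -P(4)·log₂(P(4)) = -(0.3568)·log₂(0.3568) = 0.53049
H(P) = 0.49584 + 0.47624 + 0.45145 + 0.53049 = 1.95402 bits

log₂(4) = 2.00000 bits

D_KL(P||U) = 2.00000 - 1.95402 = 0.04598 ≈ 0.0460 bits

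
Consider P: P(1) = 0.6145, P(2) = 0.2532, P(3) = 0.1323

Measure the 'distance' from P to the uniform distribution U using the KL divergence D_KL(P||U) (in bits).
0.2654 bits

U(i) = 1/3 for all i

D_KL(P||U) = Σ P(x) log₂(P(x) / (1/3))
           = Σ P(x) log₂(P(x)) + log₂(3)
           = log₂(3) - H(P)

H(P) = -Σ P(x) log₂(P(x)):
  -P(1)·log₂(P(1)) = -(0.6145)·log₂(0.6145) = 0.43170
  -P(2)·log₂(P(2)) = -(0.2532)·log₂(0.2532) = 0.50175
  -P(3)·log₂(P(3)) = -(0.1323)·log₂(0.1323) = 0.38607
H(P) = 0.43170 + 0.50175 + 0.38607 = 1.31952 bits

log₂(3) = 1.58496 bits

D_KL(P||U) = 1.58496 - 1.31952 = 0.26544 ≈ 0.2654 bits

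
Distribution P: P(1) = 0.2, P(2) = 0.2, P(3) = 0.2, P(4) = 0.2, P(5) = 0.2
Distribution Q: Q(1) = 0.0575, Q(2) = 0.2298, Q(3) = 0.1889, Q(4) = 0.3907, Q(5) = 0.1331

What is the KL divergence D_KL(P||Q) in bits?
0.2604 bits

D_KL(P||Q) = Σ P(x) log₂(P(x)/Q(x))

Computing term by term:
  P(1)·log₂(P(1)/Q(1)) = 0.2·log₂(0.2/0.0575) = 0.35967
  P(2)·log₂(P(2)/Q(2)) = 0.2·log₂(0.2/0.2298) = -0.04008
  P(3)·log₂(P(3)/Q(3)) = 0.2·log₂(0.2/0.1889) = 0.01648
  P(4)·log₂(P(4)/Q(4)) = 0.2·log₂(0.2/0.3907) = -0.19321
  P(5)·log₂(P(5)/Q(5)) = 0.2·log₂(0.2/0.1331) = 0.11750

D_KL(P||Q) = 0.35967 - 0.04008 + 0.01648 - 0.19321 + 0.11750 = 0.26036 ≈ 0.2604 bits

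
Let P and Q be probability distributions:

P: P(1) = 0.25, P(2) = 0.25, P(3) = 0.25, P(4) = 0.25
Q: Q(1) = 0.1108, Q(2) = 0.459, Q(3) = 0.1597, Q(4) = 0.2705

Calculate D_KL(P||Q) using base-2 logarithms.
0.2076 bits

D_KL(P||Q) = Σ P(x) log₂(P(x)/Q(x))

Computing term by term:
  P(1)·log₂(P(1)/Q(1)) = 0.25·log₂(0.25/0.1108) = 0.29349
  P(2)·log₂(P(2)/Q(2)) = 0.25·log₂(0.25/0.459) = -0.21914
  P(3)·log₂(P(3)/Q(3)) = 0.25·log₂(0.25/0.1597) = 0.16164
  P(4)·log₂(P(4)/Q(4)) = 0.25·log₂(0.25/0.2705) = -0.02843

D_KL(P||Q) = 0.29349 - 0.21914 + 0.16164 - 0.02843 = 0.20756 ≈ 0.2076 bits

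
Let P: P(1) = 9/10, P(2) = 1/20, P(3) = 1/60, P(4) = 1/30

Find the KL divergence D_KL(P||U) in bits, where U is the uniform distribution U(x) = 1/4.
1.3851 bits

U(i) = 1/4 for all i

D_KL(P||U) = Σ P(x) log₂(P(x) / (1/4))
           = Σ P(x) log₂(P(x)) + log₂(4)
           = log₂(4) - H(P)

H(P) = -Σ P(x) log₂(P(x)):
  -P(1)·log₂(P(1)) = -(9/10)·log₂(9/10) = 0.13680
  -P(2)·log₂(P(2)) = -(1/20)·log₂(1/20) = 0.21610
  -P(3)·log₂(P(3)) = -(1/60)·log₂(1/60) = 0.09845
  -P(4)·log₂(P(4)) = -(1/30)·log₂(1/30) = 0.16356
H(P) = 0.13680 + 0.21610 + 0.09845 + 0.16356 = 0.61491 bits

log₂(4) = 2.00000 bits

D_KL(P||U) = 2.00000 - 0.61491 = 1.38509 ≈ 1.3851 bits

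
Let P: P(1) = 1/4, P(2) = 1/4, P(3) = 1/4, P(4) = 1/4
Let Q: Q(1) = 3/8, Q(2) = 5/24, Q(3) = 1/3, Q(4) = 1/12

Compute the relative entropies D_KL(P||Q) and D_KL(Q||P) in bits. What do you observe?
D_KL(P||Q) = 0.2120 bits, D_KL(Q||P) = 0.1708 bits. The two directions give different values (D_KL(P||Q) exceeds D_KL(Q||P) by 0.0412 bits): KL divergence is asymmetric.

D_KL(P||Q) = Σ P(x) log₂(P(x)/Q(x))

Computing term by term:
  P(1)·log₂(P(1)/Q(1)) = (1/4)·log₂((1/4)/(3/8)) = -0.14624
  P(2)·log₂(P(2)/Q(2)) = (1/4)·log₂((1/4)/(5/24)) = 0.06576
  P(3)·log₂(P(3)/Q(3)) = (1/4)·log₂((1/4)/(1/3)) = -0.10376
  P(4)·log₂(P(4)/Q(4)) = (1/4)·log₂((1/4)/(1/12)) = 0.39624

D_KL(P||Q) = -0.14624 + 0.06576 - 0.10376 + 0.39624 = 0.21200 ≈ 0.2120 bits

D_KL(Q||P) = Σ Q(x) log₂(Q(x)/P(x))

Computing term by term:
  Q(1)·log₂(Q(1)/P(1)) = (3/8)·log₂((3/8)/(1/4)) = 0.21936
  Q(2)·log₂(Q(2)/P(2)) = (5/24)·log₂((5/24)/(1/4)) = -0.05480
  Q(3)·log₂(Q(3)/P(3)) = (1/3)·log₂((1/3)/(1/4)) = 0.13835
  Q(4)·log₂(Q(4)/P(4)) = (1/12)·log₂((1/12)/(1/4)) = -0.13208

D_KL(Q||P) = 0.21936 - 0.05480 + 0.13835 - 0.13208 = 0.17083 ≈ 0.1708 bits

These are NOT equal (difference: 0.0412 bits). KL divergence is asymmetric: D_KL(P||Q) ≠ D_KL(Q||P) in general.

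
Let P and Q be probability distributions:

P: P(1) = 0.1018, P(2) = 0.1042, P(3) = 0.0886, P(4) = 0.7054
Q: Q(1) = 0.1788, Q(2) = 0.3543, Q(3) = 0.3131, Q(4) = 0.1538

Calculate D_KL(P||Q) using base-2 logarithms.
1.1220 bits

D_KL(P||Q) = Σ P(x) log₂(P(x)/Q(x))

Computing term by term:
  P(1)·log₂(P(1)/Q(1)) = 0.1018·log₂(0.1018/0.1788) = -0.08272
  P(2)·log₂(P(2)/Q(2)) = 0.1042·log₂(0.1042/0.3543) = -0.18398
  P(3)·log₂(P(3)/Q(3)) = 0.0886·log₂(0.0886/0.3131) = -0.16136
  P(4)·log₂(P(4)/Q(4)) = 0.7054·log₂(0.7054/0.1538) = 1.55004

D_KL(P||Q) = -0.08272 - 0.18398 - 0.16136 + 1.55004 = 1.12198 ≈ 1.1220 bits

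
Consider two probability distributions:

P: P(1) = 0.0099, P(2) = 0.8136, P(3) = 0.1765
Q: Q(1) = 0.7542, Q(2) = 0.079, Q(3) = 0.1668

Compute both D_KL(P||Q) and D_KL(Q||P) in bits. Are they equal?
D_KL(P||Q) = 2.6898 bits, D_KL(Q||P) = 4.4354 bits. No, they are not equal.

D_KL(P||Q) = Σ P(x) log₂(P(x)/Q(x))

Computing term by term:
  P(1)·log₂(P(1)/Q(1)) = 0.0099·log₂(0.0099/0.7542) = -0.06189
  P(2)·log₂(P(2)/Q(2)) = 0.8136·log₂(0.8136/0.079) = 2.73727
  P(3)·log₂(P(3)/Q(3)) = 0.1765·log₂(0.1765/0.1668) = 0.01439

D_KL(P||Q) = -0.06189 + 2.73727 + 0.01439 = 2.68977 ≈ 2.6898 bits

D_KL(Q||P) = Σ Q(x) log₂(Q(x)/P(x))

Computing term by term:
  Q(1)·log₂(Q(1)/P(1)) = 0.7542·log₂(0.7542/0.0099) = 4.71479
  Q(2)·log₂(Q(2)/P(2)) = 0.079·log₂(0.079/0.8136) = -0.26579
  Q(3)·log₂(Q(3)/P(3)) = 0.1668·log₂(0.1668/0.1765) = -0.01360

D_KL(Q||P) = 4.71479 - 0.26579 - 0.01360 = 4.43540 ≈ 4.4354 bits

These are NOT equal (difference: 1.7456 bits). KL divergence is asymmetric: D_KL(P||Q) ≠ D_KL(Q||P) in general.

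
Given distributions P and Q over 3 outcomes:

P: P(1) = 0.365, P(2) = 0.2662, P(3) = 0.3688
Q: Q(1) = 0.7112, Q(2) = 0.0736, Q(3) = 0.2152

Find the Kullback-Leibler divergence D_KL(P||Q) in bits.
0.4291 bits

D_KL(P||Q) = Σ P(x) log₂(P(x)/Q(x))

Computing term by term:
  P(1)·log₂(P(1)/Q(1)) = 0.365·log₂(0.365/0.7112) = -0.35126
  P(2)·log₂(P(2)/Q(2)) = 0.2662·log₂(0.2662/0.0736) = 0.49373
  P(3)·log₂(P(3)/Q(3)) = 0.3688·log₂(0.3688/0.2152) = 0.28662

D_KL(P||Q) = -0.35126 + 0.49373 + 0.28662 = 0.42909 ≈ 0.4291 bits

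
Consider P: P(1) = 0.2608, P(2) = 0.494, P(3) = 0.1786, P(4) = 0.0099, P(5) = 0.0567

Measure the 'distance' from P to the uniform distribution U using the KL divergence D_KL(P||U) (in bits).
0.5691 bits

U(i) = 1/5 for all i

D_KL(P||U) = Σ P(x) log₂(P(x) / (1/5))
           = Σ P(x) log₂(P(x)) + log₂(5)
           = log₂(5) - H(P)

H(P) = -Σ P(x) log₂(P(x)):
  -P(1)·log₂(P(1)) = -(0.2608)·log₂(0.2608) = 0.50569
  -P(2)·log₂(P(2)) = -(0.494)·log₂(0.494) = 0.50260
  -P(3)·log₂(P(3)) = -(0.1786)·log₂(0.1786) = 0.44386
  -P(4)·log₂(P(4)) = -(0.0099)·log₂(0.0099) = 0.06592
  -P(5)·log₂(P(5)) = -(0.0567)·log₂(0.0567) = 0.23477
H(P) = 0.50569 + 0.50260 + 0.44386 + 0.06592 + 0.23477 = 1.75284 bits

log₂(5) = 2.32193 bits

D_KL(P||U) = 2.32193 - 1.75284 = 0.56909 ≈ 0.5691 bits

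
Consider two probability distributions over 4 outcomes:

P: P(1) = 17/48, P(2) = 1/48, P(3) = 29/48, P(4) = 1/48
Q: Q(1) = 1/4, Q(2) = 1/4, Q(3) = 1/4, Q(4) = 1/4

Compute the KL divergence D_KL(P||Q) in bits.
0.7977 bits

D_KL(P||Q) = Σ P(x) log₂(P(x)/Q(x))

Computing term by term:
  P(1)·log₂(P(1)/Q(1)) = (17/48)·log₂((17/48)/(1/4)) = 0.17797
  P(2)·log₂(P(2)/Q(2)) = (1/48)·log₂((1/48)/(1/4)) = -0.07469
  P(3)·log₂(P(3)/Q(3)) = (29/48)·log₂((29/48)/(1/4)) = 0.76912
  P(4)·log₂(P(4)/Q(4)) = (1/48)·log₂((1/48)/(1/4)) = -0.07469

D_KL(P||Q) = 0.17797 - 0.07469 + 0.76912 - 0.07469 = 0.79771 ≈ 0.7977 bits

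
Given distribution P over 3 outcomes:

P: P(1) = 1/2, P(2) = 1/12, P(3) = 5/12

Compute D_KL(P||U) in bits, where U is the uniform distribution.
0.2600 bits

U(i) = 1/3 for all i

D_KL(P||U) = Σ P(x) log₂(P(x) / (1/3))
           = Σ P(x) log₂(P(x)) + log₂(3)
           = log₂(3) - H(P)

H(P) = -Σ P(x) log₂(P(x)):
  -P(1)·log₂(P(1)) = -(1/2)·log₂(1/2) = 0.50000
  -P(2)·log₂(P(2)) = -(1/12)·log₂(1/12) = 0.29875
  -P(3)·log₂(P(3)) = -(5/12)·log₂(5/12) = 0.52626
H(P) = 0.50000 + 0.29875 + 0.52626 = 1.32501 bits

log₂(3) = 1.58496 bits

D_KL(P||U) = 1.58496 - 1.32501 = 0.25995 ≈ 0.2600 bits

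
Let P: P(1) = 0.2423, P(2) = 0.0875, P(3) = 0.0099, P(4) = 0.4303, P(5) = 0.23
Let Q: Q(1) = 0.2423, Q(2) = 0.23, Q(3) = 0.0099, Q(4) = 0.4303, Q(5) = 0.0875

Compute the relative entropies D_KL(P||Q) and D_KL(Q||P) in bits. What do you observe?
D_KL(P||Q) = 0.1987 bits, D_KL(Q||P) = 0.1987 bits. The two directions give the same value here, because Q is a self-inverse relabeling of P; in general KL divergence is asymmetric.

D_KL(P||Q) = Σ P(x) log₂(P(x)/Q(x))

Computing term by term:
  P(1)·log₂(P(1)/Q(1)) = 0.2423·log₂(0.2423/0.2423) = 0.00000
  P(2)·log₂(P(2)/Q(2)) = 0.0875·log₂(0.0875/0.23) = -0.12200
  P(3)·log₂(P(3)/Q(3)) = 0.0099·log₂(0.0099/0.0099) = 0.00000
  P(4)·log₂(P(4)/Q(4)) = 0.4303·log₂(0.4303/0.4303) = 0.00000
  P(5)·log₂(P(5)/Q(5)) = 0.23·log₂(0.23/0.0875) = 0.32068

D_KL(P||Q) = 0.00000 - 0.12200 + 0.00000 + 0.00000 + 0.32068 = 0.19868 ≈ 0.1987 bits

D_KL(Q||P) = Σ Q(x) log₂(Q(x)/P(x))

Computing term by term:
  Q(1)·log₂(Q(1)/P(1)) = 0.2423·log₂(0.2423/0.2423) = 0.00000
  Q(2)·log₂(Q(2)/P(2)) = 0.23·log₂(0.23/0.0875) = 0.32068
  Q(3)·log₂(Q(3)/P(3)) = 0.0099·log₂(0.0099/0.0099) = 0.00000
  Q(4)·log₂(Q(4)/P(4)) = 0.4303·log₂(0.4303/0.4303) = 0.00000
  Q(5)·log₂(Q(5)/P(5)) = 0.0875·log₂(0.0875/0.23) = -0.12200

D_KL(Q||P) = 0.00000 + 0.32068 + 0.00000 + 0.00000 - 0.12200 = 0.19868 ≈ 0.1987 bits

These ARE equal here. Q is P with outcomes relabeled (Q(2) = P(5), Q(5) = P(2)) by a relabeling that is its own inverse, so the two sums contain exactly the same terms in a different order. This is a special case — KL divergence is not symmetric in general: D_KL(P||Q) ≠ D_KL(Q||P) for most P, Q.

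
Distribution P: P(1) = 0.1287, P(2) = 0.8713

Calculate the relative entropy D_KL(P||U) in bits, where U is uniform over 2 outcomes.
0.4461 bits

U(i) = 1/2 for all i

D_KL(P||U) = Σ P(x) log₂(P(x) / (1/2))
           = Σ P(x) log₂(P(x)) + log₂(2)
           = log₂(2) - H(P)

H(P) = -Σ P(x) log₂(P(x)):
  -P(1)·log₂(P(1)) = -(0.1287)·log₂(0.1287) = 0.38068
  -P(2)·log₂(P(2)) = -(0.8713)·log₂(0.8713) = 0.17318
H(P) = 0.38068 + 0.17318 = 0.55386 bits

log₂(2) = 1.00000 bits

D_KL(P||U) = 1.00000 - 0.55386 = 0.44614 ≈ 0.4461 bits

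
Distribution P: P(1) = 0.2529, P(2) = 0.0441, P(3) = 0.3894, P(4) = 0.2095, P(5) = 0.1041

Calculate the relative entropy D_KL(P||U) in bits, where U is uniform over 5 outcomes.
0.2797 bits

U(i) = 1/5 for all i

D_KL(P||U) = Σ P(x) log₂(P(x) / (1/5))
           = Σ P(x) log₂(P(x)) + log₂(5)
           = log₂(5) - H(P)

H(P) = -Σ P(x) log₂(P(x)):
  -P(1)·log₂(P(1)) = -(0.2529)·log₂(0.2529) = 0.50159
  -P(2)·log₂(P(2)) = -(0.0441)·log₂(0.0441) = 0.19859
  -P(3)·log₂(P(3)) = -(0.3894)·log₂(0.3894) = 0.52985
  -P(4)·log₂(P(4)) = -(0.2095)·log₂(0.2095) = 0.47242
  -P(5)·log₂(P(5)) = -(0.1041)·log₂(0.1041) = 0.33978
H(P) = 0.50159 + 0.19859 + 0.52985 + 0.47242 + 0.33978 = 2.04223 bits

log₂(5) = 2.32193 bits

D_KL(P||U) = 2.32193 - 2.04223 = 0.27970 ≈ 0.2797 bits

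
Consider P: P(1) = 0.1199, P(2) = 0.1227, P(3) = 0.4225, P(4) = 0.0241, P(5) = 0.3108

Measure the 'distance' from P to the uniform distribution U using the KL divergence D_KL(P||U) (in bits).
0.4050 bits

U(i) = 1/5 for all i

D_KL(P||U) = Σ P(x) log₂(P(x) / (1/5))
           = Σ P(x) log₂(P(x)) + log₂(5)
           = log₂(5) - H(P)

H(P) = -Σ P(x) log₂(P(x)):
  -P(1)·log₂(P(1)) = -(0.1199)·log₂(0.1199) = 0.36691
  -P(2)·log₂(P(2)) = -(0.1227)·log₂(0.1227) = 0.37139
  -P(3)·log₂(P(3)) = -(0.4225)·log₂(0.4225) = 0.52516
  -P(4)·log₂(P(4)) = -(0.0241)·log₂(0.0241) = 0.12953
  -P(5)·log₂(P(5)) = -(0.3108)·log₂(0.3108) = 0.52399
H(P) = 0.36691 + 0.37139 + 0.52516 + 0.12953 + 0.52399 = 1.91698 bits

log₂(5) = 2.32193 bits

D_KL(P||U) = 2.32193 - 1.91698 = 0.40495 ≈ 0.4050 bits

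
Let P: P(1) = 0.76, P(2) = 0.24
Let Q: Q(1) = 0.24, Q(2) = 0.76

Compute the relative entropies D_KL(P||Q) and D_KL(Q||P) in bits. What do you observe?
D_KL(P||Q) = 0.8647 bits, D_KL(Q||P) = 0.8647 bits. The two directions give the same value here, because Q is a self-inverse relabeling of P; in general KL divergence is asymmetric.

D_KL(P||Q) = Σ P(x) log₂(P(x)/Q(x))

Computing term by term:
  P(1)·log₂(P(1)/Q(1)) = 0.76·log₂(0.76/0.24) = 1.26385
  P(2)·log₂(P(2)/Q(2)) = 0.24·log₂(0.24/0.76) = -0.39911

D_KL(P||Q) = 1.26385 - 0.39911 = 0.86474 ≈ 0.8647 bits

D_KL(Q||P) = Σ Q(x) log₂(Q(x)/P(x))

Computing term by term:
  Q(1)·log₂(Q(1)/P(1)) = 0.24·log₂(0.24/0.76) = -0.39911
  Q(2)·log₂(Q(2)/P(2)) = 0.76·log₂(0.76/0.24) = 1.26385

D_KL(Q||P) = -0.39911 + 1.26385 = 0.86474 ≈ 0.8647 bits

These ARE equal here. Q is P with outcomes relabeled (Q(1) = P(2), Q(2) = P(1)) by a relabeling that is its own inverse, so the two sums contain exactly the same terms in a different order. This is a special case — KL divergence is not symmetric in general: D_KL(P||Q) ≠ D_KL(Q||P) for most P, Q.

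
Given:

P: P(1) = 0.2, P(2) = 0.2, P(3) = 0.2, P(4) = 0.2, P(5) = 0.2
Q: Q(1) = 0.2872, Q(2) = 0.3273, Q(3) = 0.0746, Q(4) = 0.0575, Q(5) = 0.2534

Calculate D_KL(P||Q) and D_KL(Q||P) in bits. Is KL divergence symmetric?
D_KL(P||Q) = 0.3294 bits, D_KL(Q||P) = 0.2595 bits. No, KL divergence is not symmetric.

D_KL(P||Q) = Σ P(x) log₂(P(x)/Q(x))

Computing term by term:
  P(1)·log₂(P(1)/Q(1)) = 0.2·log₂(0.2/0.2872) = -0.10441
  P(2)·log₂(P(2)/Q(2)) = 0.2·log₂(0.2/0.3273) = -0.14212
  P(3)·log₂(P(3)/Q(3)) = 0.2·log₂(0.2/0.0746) = 0.28455
  P(4)·log₂(P(4)/Q(4)) = 0.2·log₂(0.2/0.0575) = 0.35967
  P(5)·log₂(P(5)/Q(5)) = 0.2·log₂(0.2/0.2534) = -0.06828

D_KL(P||Q) = -0.10441 - 0.14212 + 0.28455 + 0.35967 - 0.06828 = 0.32941 ≈ 0.3294 bits

D_KL(Q||P) = Σ Q(x) log₂(Q(x)/P(x))

Computing term by term:
  Q(1)·log₂(Q(1)/P(1)) = 0.2872·log₂(0.2872/0.2) = 0.14993
  Q(2)·log₂(Q(2)/P(2)) = 0.3273·log₂(0.3273/0.2) = 0.23258
  Q(3)·log₂(Q(3)/P(3)) = 0.0746·log₂(0.0746/0.2) = -0.10614
  Q(4)·log₂(Q(4)/P(4)) = 0.0575·log₂(0.0575/0.2) = -0.10341
  Q(5)·log₂(Q(5)/P(5)) = 0.2534·log₂(0.2534/0.2) = 0.08651

D_KL(Q||P) = 0.14993 + 0.23258 - 0.10614 - 0.10341 + 0.08651 = 0.25947 ≈ 0.2595 bits

These are NOT equal (difference: 0.0699 bits). KL divergence is asymmetric: D_KL(P||Q) ≠ D_KL(Q||P) in general.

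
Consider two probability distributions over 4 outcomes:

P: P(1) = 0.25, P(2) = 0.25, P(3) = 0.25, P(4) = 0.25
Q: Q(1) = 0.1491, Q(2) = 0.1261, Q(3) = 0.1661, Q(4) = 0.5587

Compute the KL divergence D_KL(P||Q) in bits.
0.2907 bits

D_KL(P||Q) = Σ P(x) log₂(P(x)/Q(x))

Computing term by term:
  P(1)·log₂(P(1)/Q(1)) = 0.25·log₂(0.25/0.1491) = 0.18641
  P(2)·log₂(P(2)/Q(2)) = 0.25·log₂(0.25/0.1261) = 0.24684
  P(3)·log₂(P(3)/Q(3)) = 0.25·log₂(0.25/0.1661) = 0.14747
  P(4)·log₂(P(4)/Q(4)) = 0.25·log₂(0.25/0.5587) = -0.29004

D_KL(P||Q) = 0.18641 + 0.24684 + 0.14747 - 0.29004 = 0.29068 ≈ 0.2907 bits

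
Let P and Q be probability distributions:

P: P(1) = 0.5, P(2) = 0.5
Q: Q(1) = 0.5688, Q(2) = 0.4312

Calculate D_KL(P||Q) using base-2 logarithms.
0.0138 bits

D_KL(P||Q) = Σ P(x) log₂(P(x)/Q(x))

Computing term by term:
  P(1)·log₂(P(1)/Q(1)) = 0.5·log₂(0.5/0.5688) = -0.09300
  P(2)·log₂(P(2)/Q(2)) = 0.5·log₂(0.5/0.4312) = 0.10679

D_KL(P||Q) = -0.09300 + 0.10679 = 0.01379 ≈ 0.0138 bits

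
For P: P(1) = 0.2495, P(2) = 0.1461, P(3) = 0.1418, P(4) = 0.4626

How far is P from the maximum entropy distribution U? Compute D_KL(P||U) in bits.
0.1808 bits

U(i) = 1/4 for all i

D_KL(P||U) = Σ P(x) log₂(P(x) / (1/4))
           = Σ P(x) log₂(P(x)) + log₂(4)
           = log₂(4) - H(P)

H(P) = -Σ P(x) log₂(P(x)):
  -P(1)·log₂(P(1)) = -(0.2495)·log₂(0.2495) = 0.49972
  -P(2)·log₂(P(2)) = -(0.1461)·log₂(0.1461) = 0.40542
  -P(3)·log₂(P(3)) = -(0.1418)·log₂(0.1418) = 0.39960
  -P(4)·log₂(P(4)) = -(0.4626)·log₂(0.4626) = 0.51449
H(P) = 0.49972 + 0.40542 + 0.39960 + 0.51449 = 1.81923 bits

log₂(4) = 2.00000 bits

D_KL(P||U) = 2.00000 - 1.81923 = 0.18077 ≈ 0.1808 bits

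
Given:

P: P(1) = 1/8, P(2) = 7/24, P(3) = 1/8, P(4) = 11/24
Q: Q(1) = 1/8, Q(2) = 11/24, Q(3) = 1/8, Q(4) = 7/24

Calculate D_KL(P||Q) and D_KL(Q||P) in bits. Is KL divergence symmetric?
D_KL(P||Q) = 0.1087 bits, D_KL(Q||P) = 0.1087 bits. The two values coincide for this particular pair, but no — KL divergence is not symmetric in general.

D_KL(P||Q) = Σ P(x) log₂(P(x)/Q(x))

Computing term by term:
  P(1)·log₂(P(1)/Q(1)) = (1/8)·log₂((1/8)/(1/8)) = 0.00000
  P(2)·log₂(P(2)/Q(2)) = (7/24)·log₂((7/24)/(11/24)) = -0.19019
  P(3)·log₂(P(3)/Q(3)) = (1/8)·log₂((1/8)/(1/8)) = 0.00000
  P(4)·log₂(P(4)/Q(4)) = (11/24)·log₂((11/24)/(7/24)) = 0.29887

D_KL(P||Q) = 0.00000 - 0.19019 + 0.00000 + 0.29887 = 0.10868 ≈ 0.1087 bits

D_KL(Q||P) = Σ Q(x) log₂(Q(x)/P(x))

Computing term by term:
  Q(1)·log₂(Q(1)/P(1)) = (1/8)·log₂((1/8)/(1/8)) = 0.00000
  Q(2)·log₂(Q(2)/P(2)) = (11/24)·log₂((11/24)/(7/24)) = 0.29887
  Q(3)·log₂(Q(3)/P(3)) = (1/8)·log₂((1/8)/(1/8)) = 0.00000
  Q(4)·log₂(Q(4)/P(4)) = (7/24)·log₂((7/24)/(11/24)) = -0.19019

D_KL(Q||P) = 0.00000 + 0.29887 + 0.00000 - 0.19019 = 0.10868 ≈ 0.1087 bits

These ARE equal here. Q is P with outcomes relabeled (Q(1) = P(3), Q(2) = P(4), Q(3) = P(1), Q(4) = P(2)) by a relabeling that is its own inverse, so the two sums contain exactly the same terms in a different order. This is a special case — KL divergence is not symmetric in general: D_KL(P||Q) ≠ D_KL(Q||P) for most P, Q.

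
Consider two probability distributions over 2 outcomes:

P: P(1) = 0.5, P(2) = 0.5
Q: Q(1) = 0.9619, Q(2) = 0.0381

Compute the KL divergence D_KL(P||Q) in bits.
1.3851 bits

D_KL(P||Q) = Σ P(x) log₂(P(x)/Q(x))

Computing term by term:
  P(1)·log₂(P(1)/Q(1)) = 0.5·log₂(0.5/0.9619) = -0.47198
  P(2)·log₂(P(2)/Q(2)) = 0.5·log₂(0.5/0.0381) = 1.85703

D_KL(P||Q) = -0.47198 + 1.85703 = 1.38505 ≈ 1.3851 bits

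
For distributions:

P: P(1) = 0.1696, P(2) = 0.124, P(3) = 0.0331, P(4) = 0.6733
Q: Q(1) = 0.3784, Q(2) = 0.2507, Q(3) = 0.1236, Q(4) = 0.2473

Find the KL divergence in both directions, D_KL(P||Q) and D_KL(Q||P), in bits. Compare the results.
D_KL(P||Q) = 0.5877 bits, D_KL(Q||P) = 0.5703 bits. D_KL(P||Q) is larger than D_KL(Q||P) by 0.0174 bits; the two directions differ.

D_KL(P||Q) = Σ P(x) log₂(P(x)/Q(x))

Computing term by term:
  P(1)·log₂(P(1)/Q(1)) = 0.1696·log₂(0.1696/0.3784) = -0.19636
  P(2)·log₂(P(2)/Q(2)) = 0.124·log₂(0.124/0.2507) = -0.12594
  P(3)·log₂(P(3)/Q(3)) = 0.0331·log₂(0.0331/0.1236) = -0.06292
  P(4)·log₂(P(4)/Q(4)) = 0.6733·log₂(0.6733/0.2473) = 0.97291

D_KL(P||Q) = -0.19636 - 0.12594 - 0.06292 + 0.97291 = 0.58769 ≈ 0.5877 bits

D_KL(Q||P) = Σ Q(x) log₂(Q(x)/P(x))

Computing term by term:
  Q(1)·log₂(Q(1)/P(1)) = 0.3784·log₂(0.3784/0.1696) = 0.43810
  Q(2)·log₂(Q(2)/P(2)) = 0.2507·log₂(0.2507/0.124) = 0.25462
  Q(3)·log₂(Q(3)/P(3)) = 0.1236·log₂(0.1236/0.0331) = 0.23494
  Q(4)·log₂(Q(4)/P(4)) = 0.2473·log₂(0.2473/0.6733) = -0.35735

D_KL(Q||P) = 0.43810 + 0.25462 + 0.23494 - 0.35735 = 0.57031 ≈ 0.5703 bits

These are NOT equal (difference: 0.0174 bits). KL divergence is asymmetric: D_KL(P||Q) ≠ D_KL(Q||P) in general.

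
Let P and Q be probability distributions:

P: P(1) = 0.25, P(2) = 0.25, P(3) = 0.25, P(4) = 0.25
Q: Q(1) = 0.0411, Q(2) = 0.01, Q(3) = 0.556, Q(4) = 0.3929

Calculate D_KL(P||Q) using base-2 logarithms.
1.3608 bits

D_KL(P||Q) = Σ P(x) log₂(P(x)/Q(x))

Computing term by term:
  P(1)·log₂(P(1)/Q(1)) = 0.25·log₂(0.25/0.0411) = 0.65118
  P(2)·log₂(P(2)/Q(2)) = 0.25·log₂(0.25/0.01) = 1.16096
  P(3)·log₂(P(3)/Q(3)) = 0.25·log₂(0.25/0.556) = -0.28829
  P(4)·log₂(P(4)/Q(4)) = 0.25·log₂(0.25/0.3929) = -0.16306

D_KL(P||Q) = 0.65118 + 1.16096 - 0.28829 - 0.16306 = 1.36079 ≈ 1.3608 bits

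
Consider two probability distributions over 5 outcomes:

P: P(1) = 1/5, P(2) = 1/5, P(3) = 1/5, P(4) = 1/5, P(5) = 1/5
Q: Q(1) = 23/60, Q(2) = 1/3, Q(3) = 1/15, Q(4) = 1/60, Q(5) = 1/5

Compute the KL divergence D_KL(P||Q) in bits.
0.6989 bits

D_KL(P||Q) = Σ P(x) log₂(P(x)/Q(x))

Computing term by term:
  P(1)·log₂(P(1)/Q(1)) = (1/5)·log₂((1/5)/(23/60)) = -0.18772
  P(2)·log₂(P(2)/Q(2)) = (1/5)·log₂((1/5)/(1/3)) = -0.14739
  P(3)·log₂(P(3)/Q(3)) = (1/5)·log₂((1/5)/(1/15)) = 0.31699
  P(4)·log₂(P(4)/Q(4)) = (1/5)·log₂((1/5)/(1/60)) = 0.71699
  P(5)·log₂(P(5)/Q(5)) = (1/5)·log₂((1/5)/(1/5)) = 0.00000

D_KL(P||Q) = -0.18772 - 0.14739 + 0.31699 + 0.71699 + 0.00000 = 0.69887 ≈ 0.6989 bits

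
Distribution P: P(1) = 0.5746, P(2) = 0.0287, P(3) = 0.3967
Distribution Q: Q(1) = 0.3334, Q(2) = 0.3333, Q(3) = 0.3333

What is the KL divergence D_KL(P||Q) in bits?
0.4494 bits

D_KL(P||Q) = Σ P(x) log₂(P(x)/Q(x))

Computing term by term:
  P(1)·log₂(P(1)/Q(1)) = 0.5746·log₂(0.5746/0.3334) = 0.45124
  P(2)·log₂(P(2)/Q(2)) = 0.0287·log₂(0.0287/0.3333) = -0.10153
  P(3)·log₂(P(3)/Q(3)) = 0.3967·log₂(0.3967/0.3333) = 0.09966

D_KL(P||Q) = 0.45124 - 0.10153 + 0.09966 = 0.44937 ≈ 0.4494 bits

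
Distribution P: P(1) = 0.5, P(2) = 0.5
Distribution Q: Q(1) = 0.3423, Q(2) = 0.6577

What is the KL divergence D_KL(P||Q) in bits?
0.0756 bits

D_KL(P||Q) = Σ P(x) log₂(P(x)/Q(x))

Computing term by term:
  P(1)·log₂(P(1)/Q(1)) = 0.5·log₂(0.5/0.3423) = 0.27333
  P(2)·log₂(P(2)/Q(2)) = 0.5·log₂(0.5/0.6577) = -0.19775

D_KL(P||Q) = 0.27333 - 0.19775 = 0.07558 ≈ 0.0756 bits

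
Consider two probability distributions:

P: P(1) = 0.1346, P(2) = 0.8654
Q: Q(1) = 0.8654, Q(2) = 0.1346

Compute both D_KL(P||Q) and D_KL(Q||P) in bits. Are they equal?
D_KL(P||Q) = 1.9620 bits, D_KL(Q||P) = 1.9620 bits. Yes, in this case they are equal (although KL divergence is not symmetric in general).

D_KL(P||Q) = Σ P(x) log₂(P(x)/Q(x))

Computing term by term:
  P(1)·log₂(P(1)/Q(1)) = 0.1346·log₂(0.1346/0.8654) = -0.36136
  P(2)·log₂(P(2)/Q(2)) = 0.8654·log₂(0.8654/0.1346) = 2.32333

D_KL(P||Q) = -0.36136 + 2.32333 = 1.96197 ≈ 1.9620 bits

D_KL(Q||P) = Σ Q(x) log₂(Q(x)/P(x))

Computing term by term:
  Q(1)·log₂(Q(1)/P(1)) = 0.8654·log₂(0.8654/0.1346) = 2.32333
  Q(2)·log₂(Q(2)/P(2)) = 0.1346·log₂(0.1346/0.8654) = -0.36136

D_KL(Q||P) = 2.32333 - 0.36136 = 1.96197 ≈ 1.9620 bits

These ARE equal here. Q is P with outcomes relabeled (Q(1) = P(2), Q(2) = P(1)) by a relabeling that is its own inverse, so the two sums contain exactly the same terms in a different order. This is a special case — KL divergence is not symmetric in general: D_KL(P||Q) ≠ D_KL(Q||P) for most P, Q.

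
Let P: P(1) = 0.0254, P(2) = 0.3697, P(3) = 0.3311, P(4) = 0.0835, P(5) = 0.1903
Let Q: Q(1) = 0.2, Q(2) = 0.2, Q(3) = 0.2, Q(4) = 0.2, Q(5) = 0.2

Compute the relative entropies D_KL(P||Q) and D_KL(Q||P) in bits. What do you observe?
D_KL(P||Q) = 0.3740 bits, D_KL(Q||P) = 0.5391 bits. The two directions give different values (D_KL(Q||P) exceeds D_KL(P||Q) by 0.1651 bits): KL divergence is asymmetric.

D_KL(P||Q) = Σ P(x) log₂(P(x)/Q(x))

Computing term by term:
  P(1)·log₂(P(1)/Q(1)) = 0.0254·log₂(0.0254/0.2) = -0.07562
  P(2)·log₂(P(2)/Q(2)) = 0.3697·log₂(0.3697/0.2) = 0.32769
  P(3)·log₂(P(3)/Q(3)) = 0.3311·log₂(0.3311/0.2) = 0.24080
  P(4)·log₂(P(4)/Q(4)) = 0.0835·log₂(0.0835/0.2) = -0.10522
  P(5)·log₂(P(5)/Q(5)) = 0.1903·log₂(0.1903/0.2) = -0.01365

D_KL(P||Q) = -0.07562 + 0.32769 + 0.24080 - 0.10522 - 0.01365 = 0.37400 ≈ 0.3740 bits

D_KL(Q||P) = Σ Q(x) log₂(Q(x)/P(x))

Computing term by term:
  Q(1)·log₂(Q(1)/P(1)) = 0.2·log₂(0.2/0.0254) = 0.59542
  Q(2)·log₂(Q(2)/P(2)) = 0.2·log₂(0.2/0.3697) = -0.17727
  Q(3)·log₂(Q(3)/P(3)) = 0.2·log₂(0.2/0.3311) = -0.14545
  Q(4)·log₂(Q(4)/P(4)) = 0.2·log₂(0.2/0.0835) = 0.25203
  Q(5)·log₂(Q(5)/P(5)) = 0.2·log₂(0.2/0.1903) = 0.01434

D_KL(Q||P) = 0.59542 - 0.17727 - 0.14545 + 0.25203 + 0.01434 = 0.53907 ≈ 0.5391 bits

These are NOT equal (difference: 0.1651 bits). KL divergence is asymmetric: D_KL(P||Q) ≠ D_KL(Q||P) in general.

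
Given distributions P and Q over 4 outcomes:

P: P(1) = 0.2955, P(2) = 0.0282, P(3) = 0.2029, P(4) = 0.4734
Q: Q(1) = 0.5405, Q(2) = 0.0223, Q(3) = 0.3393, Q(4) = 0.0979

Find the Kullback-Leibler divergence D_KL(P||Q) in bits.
0.6780 bits

D_KL(P||Q) = Σ P(x) log₂(P(x)/Q(x))

Computing term by term:
  P(1)·log₂(P(1)/Q(1)) = 0.2955·log₂(0.2955/0.5405) = -0.25742
  P(2)·log₂(P(2)/Q(2)) = 0.0282·log₂(0.0282/0.0223) = 0.00955
  P(3)·log₂(P(3)/Q(3)) = 0.2029·log₂(0.2029/0.3393) = -0.15051
  P(4)·log₂(P(4)/Q(4)) = 0.4734·log₂(0.4734/0.0979) = 1.07636

D_KL(P||Q) = -0.25742 + 0.00955 - 0.15051 + 1.07636 = 0.67798 ≈ 0.6780 bits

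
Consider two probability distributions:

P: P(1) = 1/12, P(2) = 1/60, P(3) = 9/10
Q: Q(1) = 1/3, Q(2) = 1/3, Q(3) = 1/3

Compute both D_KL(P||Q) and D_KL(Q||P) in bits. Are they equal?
D_KL(P||Q) = 1.0510 bits, D_KL(Q||P) = 1.6297 bits. No, they are not equal.

D_KL(P||Q) = Σ P(x) log₂(P(x)/Q(x))

Computing term by term:
  P(1)·log₂(P(1)/Q(1)) = (1/12)·log₂((1/12)/(1/3)) = -0.16667
  P(2)·log₂(P(2)/Q(2)) = (1/60)·log₂((1/60)/(1/3)) = -0.07203
  P(3)·log₂(P(3)/Q(3)) = (9/10)·log₂((9/10)/(1/3)) = 1.28966

D_KL(P||Q) = -0.16667 - 0.07203 + 1.28966 = 1.05096 ≈ 1.0510 bits

D_KL(Q||P) = Σ Q(x) log₂(Q(x)/P(x))

Computing term by term:
  Q(1)·log₂(Q(1)/P(1)) = (1/3)·log₂((1/3)/(1/12)) = 0.66667
  Q(2)·log₂(Q(2)/P(2)) = (1/3)·log₂((1/3)/(1/60)) = 1.44064
  Q(3)·log₂(Q(3)/P(3)) = (1/3)·log₂((1/3)/(9/10)) = -0.47765

D_KL(Q||P) = 0.66667 + 1.44064 - 0.47765 = 1.62966 ≈ 1.6297 bits

These are NOT equal (difference: 0.5787 bits). KL divergence is asymmetric: D_KL(P||Q) ≠ D_KL(Q||P) in general.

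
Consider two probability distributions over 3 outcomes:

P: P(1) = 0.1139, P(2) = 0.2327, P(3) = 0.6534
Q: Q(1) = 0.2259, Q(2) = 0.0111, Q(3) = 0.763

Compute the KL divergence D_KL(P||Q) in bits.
0.7628 bits

D_KL(P||Q) = Σ P(x) log₂(P(x)/Q(x))

Computing term by term:
  P(1)·log₂(P(1)/Q(1)) = 0.1139·log₂(0.1139/0.2259) = -0.11252
  P(2)·log₂(P(2)/Q(2)) = 0.2327·log₂(0.2327/0.0111) = 1.02152
  P(3)·log₂(P(3)/Q(3)) = 0.6534·log₂(0.6534/0.763) = -0.14618

D_KL(P||Q) = -0.11252 + 1.02152 - 0.14618 = 0.76282 ≈ 0.7628 bits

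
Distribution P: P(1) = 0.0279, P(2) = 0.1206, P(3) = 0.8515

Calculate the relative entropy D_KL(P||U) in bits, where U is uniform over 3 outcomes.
0.8754 bits

U(i) = 1/3 for all i

D_KL(P||U) = Σ P(x) log₂(P(x) / (1/3))
           = Σ P(x) log₂(P(x)) + log₂(3)
           = log₂(3) - H(P)

H(P) = -Σ P(x) log₂(P(x)):
  -P(1)·log₂(P(1)) = -(0.0279)·log₂(0.0279) = 0.14406
  -P(2)·log₂(P(2)) = -(0.1206)·log₂(0.1206) = 0.36803
  -P(3)·log₂(P(3)) = -(0.8515)·log₂(0.8515) = 0.19748
H(P) = 0.14406 + 0.36803 + 0.19748 = 0.70957 bits

log₂(3) = 1.58496 bits

D_KL(P||U) = 1.58496 - 0.70957 = 0.87539 ≈ 0.8754 bits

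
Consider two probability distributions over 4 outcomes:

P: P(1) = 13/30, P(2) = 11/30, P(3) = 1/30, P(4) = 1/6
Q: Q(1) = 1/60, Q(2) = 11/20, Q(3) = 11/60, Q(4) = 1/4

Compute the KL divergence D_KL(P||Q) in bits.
1.6429 bits

D_KL(P||Q) = Σ P(x) log₂(P(x)/Q(x))

Computing term by term:
  P(1)·log₂(P(1)/Q(1)) = (13/30)·log₂((13/30)/(1/60)) = 2.03686
  P(2)·log₂(P(2)/Q(2)) = (11/30)·log₂((11/30)/(11/20)) = -0.21449
  P(3)·log₂(P(3)/Q(3)) = (1/30)·log₂((1/30)/(11/60)) = -0.08198
  P(4)·log₂(P(4)/Q(4)) = (1/6)·log₂((1/6)/(1/4)) = -0.09749

D_KL(P||Q) = 2.03686 - 0.21449 - 0.08198 - 0.09749 = 1.64290 ≈ 1.6429 bits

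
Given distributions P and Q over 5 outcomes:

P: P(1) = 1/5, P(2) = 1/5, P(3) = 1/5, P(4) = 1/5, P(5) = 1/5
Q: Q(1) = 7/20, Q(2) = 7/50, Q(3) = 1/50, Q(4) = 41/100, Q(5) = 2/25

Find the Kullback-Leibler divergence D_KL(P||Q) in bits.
0.6631 bits

D_KL(P||Q) = Σ P(x) log₂(P(x)/Q(x))

Computing term by term:
  P(1)·log₂(P(1)/Q(1)) = (1/5)·log₂((1/5)/(7/20)) = -0.16147
  P(2)·log₂(P(2)/Q(2)) = (1/5)·log₂((1/5)/(7/50)) = 0.10291
  P(3)·log₂(P(3)/Q(3)) = (1/5)·log₂((1/5)/(1/50)) = 0.66439
  P(4)·log₂(P(4)/Q(4)) = (1/5)·log₂((1/5)/(41/100)) = -0.20712
  P(5)·log₂(P(5)/Q(5)) = (1/5)·log₂((1/5)/(2/25)) = 0.26439

D_KL(P||Q) = -0.16147 + 0.10291 + 0.66439 - 0.20712 + 0.26439 = 0.66310 ≈ 0.6631 bits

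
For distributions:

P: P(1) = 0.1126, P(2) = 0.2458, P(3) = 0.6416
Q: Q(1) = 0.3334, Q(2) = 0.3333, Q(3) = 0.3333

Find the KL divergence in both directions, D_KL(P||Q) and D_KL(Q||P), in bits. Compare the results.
D_KL(P||Q) = 0.3219 bits, D_KL(Q||P) = 0.3536 bits. D_KL(Q||P) is larger than D_KL(P||Q) by 0.0317 bits; the two directions differ.

D_KL(P||Q) = Σ P(x) log₂(P(x)/Q(x))

Computing term by term:
  P(1)·log₂(P(1)/Q(1)) = 0.1126·log₂(0.1126/0.3334) = -0.17634
  P(2)·log₂(P(2)/Q(2)) = 0.2458·log₂(0.2458/0.3333) = -0.10799
  P(3)·log₂(P(3)/Q(3)) = 0.6416·log₂(0.6416/0.3333) = 0.60622

D_KL(P||Q) = -0.17634 - 0.10799 + 0.60622 = 0.32189 ≈ 0.3219 bits

D_KL(Q||P) = Σ Q(x) log₂(Q(x)/P(x))

Computing term by term:
  Q(1)·log₂(Q(1)/P(1)) = 0.3334·log₂(0.3334/0.1126) = 0.52212
  Q(2)·log₂(Q(2)/P(2)) = 0.3333·log₂(0.3333/0.2458) = 0.14643
  Q(3)·log₂(Q(3)/P(3)) = 0.3333·log₂(0.3333/0.6416) = -0.31492

D_KL(Q||P) = 0.52212 + 0.14643 - 0.31492 = 0.35363 ≈ 0.3536 bits

These are NOT equal (difference: 0.0317 bits). KL divergence is asymmetric: D_KL(P||Q) ≠ D_KL(Q||P) in general.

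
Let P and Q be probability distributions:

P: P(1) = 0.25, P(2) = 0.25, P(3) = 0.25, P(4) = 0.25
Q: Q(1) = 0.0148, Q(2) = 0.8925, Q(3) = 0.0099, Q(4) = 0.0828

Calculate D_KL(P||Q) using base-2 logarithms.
2.1237 bits

D_KL(P||Q) = Σ P(x) log₂(P(x)/Q(x))

Computing term by term:
  P(1)·log₂(P(1)/Q(1)) = 0.25·log₂(0.25/0.0148) = 1.01956
  P(2)·log₂(P(2)/Q(2)) = 0.25·log₂(0.25/0.8925) = -0.45898
  P(3)·log₂(P(3)/Q(3)) = 0.25·log₂(0.25/0.0099) = 1.16459
  P(4)·log₂(P(4)/Q(4)) = 0.25·log₂(0.25/0.0828) = 0.39856

D_KL(P||Q) = 1.01956 - 0.45898 + 1.16459 + 0.39856 = 2.12373 ≈ 2.1237 bits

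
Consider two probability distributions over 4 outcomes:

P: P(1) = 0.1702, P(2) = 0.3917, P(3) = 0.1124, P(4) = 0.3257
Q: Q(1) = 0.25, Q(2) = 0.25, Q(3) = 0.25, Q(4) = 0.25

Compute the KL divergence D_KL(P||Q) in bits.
0.1540 bits

D_KL(P||Q) = Σ P(x) log₂(P(x)/Q(x))

Computing term by term:
  P(1)·log₂(P(1)/Q(1)) = 0.1702·log₂(0.1702/0.25) = -0.09441
  P(2)·log₂(P(2)/Q(2)) = 0.3917·log₂(0.3917/0.25) = 0.25375
  P(3)·log₂(P(3)/Q(3)) = 0.1124·log₂(0.1124/0.25) = -0.12963
  P(4)·log₂(P(4)/Q(4)) = 0.3257·log₂(0.3257/0.25) = 0.12429

D_KL(P||Q) = -0.09441 + 0.25375 - 0.12963 + 0.12429 = 0.15400 ≈ 0.1540 bits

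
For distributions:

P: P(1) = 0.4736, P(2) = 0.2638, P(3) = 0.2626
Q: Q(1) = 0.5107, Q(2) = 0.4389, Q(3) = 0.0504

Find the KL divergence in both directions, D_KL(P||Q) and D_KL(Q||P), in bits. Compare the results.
D_KL(P||Q) = 0.3801 bits, D_KL(Q||P) = 0.2579 bits. D_KL(P||Q) is larger than D_KL(Q||P) by 0.1222 bits; the two directions differ.

D_KL(P||Q) = Σ P(x) log₂(P(x)/Q(x))

Computing term by term:
  P(1)·log₂(P(1)/Q(1)) = 0.4736·log₂(0.4736/0.5107) = -0.05153
  P(2)·log₂(P(2)/Q(2)) = 0.2638·log₂(0.2638/0.4389) = -0.19375
  P(3)·log₂(P(3)/Q(3)) = 0.2626·log₂(0.2626/0.0504) = 0.62535

D_KL(P||Q) = -0.05153 - 0.19375 + 0.62535 = 0.38007 ≈ 0.3801 bits

D_KL(Q||P) = Σ Q(x) log₂(Q(x)/P(x))

Computing term by term:
  Q(1)·log₂(Q(1)/P(1)) = 0.5107·log₂(0.5107/0.4736) = 0.05557
  Q(2)·log₂(Q(2)/P(2)) = 0.4389·log₂(0.4389/0.2638) = 0.32235
  Q(3)·log₂(Q(3)/P(3)) = 0.0504·log₂(0.0504/0.2626) = -0.12002

D_KL(Q||P) = 0.05557 + 0.32235 - 0.12002 = 0.25790 ≈ 0.2579 bits

These are NOT equal (difference: 0.1222 bits). KL divergence is asymmetric: D_KL(P||Q) ≠ D_KL(Q||P) in general.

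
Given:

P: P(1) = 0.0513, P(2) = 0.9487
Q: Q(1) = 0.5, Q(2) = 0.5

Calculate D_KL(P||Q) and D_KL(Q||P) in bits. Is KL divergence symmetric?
D_KL(P||Q) = 0.7081 bits, D_KL(Q||P) = 1.1804 bits. No, KL divergence is not symmetric.

D_KL(P||Q) = Σ P(x) log₂(P(x)/Q(x))

Computing term by term:
  P(1)·log₂(P(1)/Q(1)) = 0.0513·log₂(0.0513/0.5) = -0.16852
  P(2)·log₂(P(2)/Q(2)) = 0.9487·log₂(0.9487/0.5) = 0.87662

D_KL(P||Q) = -0.16852 + 0.87662 = 0.70810 ≈ 0.7081 bits

D_KL(Q||P) = Σ Q(x) log₂(Q(x)/P(x))

Computing term by term:
  Q(1)·log₂(Q(1)/P(1)) = 0.5·log₂(0.5/0.0513) = 1.64245
  Q(2)·log₂(Q(2)/P(2)) = 0.5·log₂(0.5/0.9487) = -0.46201

D_KL(Q||P) = 1.64245 - 0.46201 = 1.18044 ≈ 1.1804 bits

These are NOT equal (difference: 0.4723 bits). KL divergence is asymmetric: D_KL(P||Q) ≠ D_KL(Q||P) in general.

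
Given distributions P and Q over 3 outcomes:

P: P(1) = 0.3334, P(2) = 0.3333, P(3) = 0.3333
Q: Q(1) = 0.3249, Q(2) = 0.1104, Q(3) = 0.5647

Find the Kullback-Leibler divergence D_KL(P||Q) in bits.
0.2902 bits

D_KL(P||Q) = Σ P(x) log₂(P(x)/Q(x))

Computing term by term:
  P(1)·log₂(P(1)/Q(1)) = 0.3334·log₂(0.3334/0.3249) = 0.01242
  P(2)·log₂(P(2)/Q(2)) = 0.3333·log₂(0.3333/0.1104) = 0.53131
  P(3)·log₂(P(3)/Q(3)) = 0.3333·log₂(0.3333/0.5647) = -0.25353

D_KL(P||Q) = 0.01242 + 0.53131 - 0.25353 = 0.29020 ≈ 0.2902 bits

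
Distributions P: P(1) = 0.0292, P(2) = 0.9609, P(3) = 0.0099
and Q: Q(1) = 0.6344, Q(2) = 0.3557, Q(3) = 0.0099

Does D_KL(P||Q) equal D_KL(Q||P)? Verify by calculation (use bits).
D_KL(P||Q) = 1.2480 bits, D_KL(Q||P) = 2.3076 bits. No — D_KL(P||Q) ≠ D_KL(Q||P) for this pair.

D_KL(P||Q) = Σ P(x) log₂(P(x)/Q(x))

Computing term by term:
  P(1)·log₂(P(1)/Q(1)) = 0.0292·log₂(0.0292/0.6344) = -0.12969
  P(2)·log₂(P(2)/Q(2)) = 0.9609·log₂(0.9609/0.3557) = 1.37767
  P(3)·log₂(P(3)/Q(3)) = 0.0099·log₂(0.0099/0.0099) = 0.00000

D_KL(P||Q) = -0.12969 + 1.37767 + 0.00000 = 1.24798 ≈ 1.2480 bits

D_KL(Q||P) = Σ Q(x) log₂(Q(x)/P(x))

Computing term by term:
  Q(1)·log₂(Q(1)/P(1)) = 0.6344·log₂(0.6344/0.0292) = 2.81759
  Q(2)·log₂(Q(2)/P(2)) = 0.3557·log₂(0.3557/0.9609) = -0.50998
  Q(3)·log₂(Q(3)/P(3)) = 0.0099·log₂(0.0099/0.0099) = 0.00000

D_KL(Q||P) = 2.81759 - 0.50998 + 0.00000 = 2.30761 ≈ 2.3076 bits

These are NOT equal (difference: 1.0596 bits). KL divergence is asymmetric: D_KL(P||Q) ≠ D_KL(Q||P) in general.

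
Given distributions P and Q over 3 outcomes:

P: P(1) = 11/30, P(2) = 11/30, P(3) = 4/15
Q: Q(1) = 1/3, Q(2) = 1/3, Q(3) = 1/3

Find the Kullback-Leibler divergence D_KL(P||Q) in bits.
0.0150 bits

D_KL(P||Q) = Σ P(x) log₂(P(x)/Q(x))

Computing term by term:
  P(1)·log₂(P(1)/Q(1)) = (11/30)·log₂((11/30)/(1/3)) = 0.05042
  P(2)·log₂(P(2)/Q(2)) = (11/30)·log₂((11/30)/(1/3)) = 0.05042
  P(3)·log₂(P(3)/Q(3)) = (4/15)·log₂((4/15)/(1/3)) = -0.08585

D_KL(P||Q) = 0.05042 + 0.05042 - 0.08585 = 0.01499 ≈ 0.0150 bits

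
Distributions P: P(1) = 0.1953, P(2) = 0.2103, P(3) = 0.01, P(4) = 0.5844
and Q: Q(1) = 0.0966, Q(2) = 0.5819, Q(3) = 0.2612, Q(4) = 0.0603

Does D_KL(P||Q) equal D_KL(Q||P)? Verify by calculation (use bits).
D_KL(P||Q) = 1.7574 bits, D_KL(Q||P) = 1.7882 bits. No — D_KL(P||Q) ≠ D_KL(Q||P) for this pair.

D_KL(P||Q) = Σ P(x) log₂(P(x)/Q(x))

Computing term by term:
  P(1)·log₂(P(1)/Q(1)) = 0.1953·log₂(0.1953/0.0966) = 0.19835
  P(2)·log₂(P(2)/Q(2)) = 0.2103·log₂(0.2103/0.5819) = -0.30879
  P(3)·log₂(P(3)/Q(3)) = 0.01·log₂(0.01/0.2612) = -0.04707
  P(4)·log₂(P(4)/Q(4)) = 0.5844·log₂(0.5844/0.0603) = 1.91492

D_KL(P||Q) = 0.19835 - 0.30879 - 0.04707 + 1.91492 = 1.75741 ≈ 1.7574 bits

D_KL(Q||P) = Σ Q(x) log₂(Q(x)/P(x))

Computing term by term:
  Q(1)·log₂(Q(1)/P(1)) = 0.0966·log₂(0.0966/0.1953) = -0.09811
  Q(2)·log₂(Q(2)/P(2)) = 0.5819·log₂(0.5819/0.2103) = 0.85442
  Q(3)·log₂(Q(3)/P(3)) = 0.2612·log₂(0.2612/0.01) = 1.22949
  Q(4)·log₂(Q(4)/P(4)) = 0.0603·log₂(0.0603/0.5844) = -0.19759

D_KL(Q||P) = -0.09811 + 0.85442 + 1.22949 - 0.19759 = 1.78821 ≈ 1.7882 bits

These are NOT equal (difference: 0.0308 bits). KL divergence is asymmetric: D_KL(P||Q) ≠ D_KL(Q||P) in general.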